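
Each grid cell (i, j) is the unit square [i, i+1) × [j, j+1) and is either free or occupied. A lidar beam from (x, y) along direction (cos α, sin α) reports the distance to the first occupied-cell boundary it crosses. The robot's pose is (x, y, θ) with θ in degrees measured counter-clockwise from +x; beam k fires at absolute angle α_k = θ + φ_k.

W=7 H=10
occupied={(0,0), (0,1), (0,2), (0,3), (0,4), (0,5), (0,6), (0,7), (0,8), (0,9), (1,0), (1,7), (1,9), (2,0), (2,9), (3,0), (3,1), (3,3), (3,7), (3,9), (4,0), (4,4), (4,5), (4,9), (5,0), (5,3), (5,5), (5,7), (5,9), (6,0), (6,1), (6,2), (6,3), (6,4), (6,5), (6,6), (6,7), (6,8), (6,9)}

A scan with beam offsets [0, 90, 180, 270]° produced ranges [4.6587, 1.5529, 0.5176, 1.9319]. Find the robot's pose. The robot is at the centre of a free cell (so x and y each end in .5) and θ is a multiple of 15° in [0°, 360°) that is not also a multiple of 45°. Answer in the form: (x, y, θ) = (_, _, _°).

(x, y, θ) = (4.5, 8.5, 255°)

The pose lattice has 31·16 = 496 candidates. Test each by forward raycasting.
  (1.5, 2.5, 255°): beam 1 = 1.5529 ≠ 4.6587 ✗
  (1.5, 3.5, 210°): beam 1 = 0.5774 ≠ 4.6587 ✗
  (3.5, 4.5, 255°): beam 1 = 0.5176 ≠ 4.6587 ✗
  (1.5, 5.5, 120°): beam 1 = 1.0000 ≠ 4.6587 ✗
  …
  (4.5, 8.5, 255°): r_1=4.6587, r_2=1.5529, r_3=0.5176, r_4=1.9319 — all match ✓
Unique over the lattice → pose = (4.5, 8.5, 255°).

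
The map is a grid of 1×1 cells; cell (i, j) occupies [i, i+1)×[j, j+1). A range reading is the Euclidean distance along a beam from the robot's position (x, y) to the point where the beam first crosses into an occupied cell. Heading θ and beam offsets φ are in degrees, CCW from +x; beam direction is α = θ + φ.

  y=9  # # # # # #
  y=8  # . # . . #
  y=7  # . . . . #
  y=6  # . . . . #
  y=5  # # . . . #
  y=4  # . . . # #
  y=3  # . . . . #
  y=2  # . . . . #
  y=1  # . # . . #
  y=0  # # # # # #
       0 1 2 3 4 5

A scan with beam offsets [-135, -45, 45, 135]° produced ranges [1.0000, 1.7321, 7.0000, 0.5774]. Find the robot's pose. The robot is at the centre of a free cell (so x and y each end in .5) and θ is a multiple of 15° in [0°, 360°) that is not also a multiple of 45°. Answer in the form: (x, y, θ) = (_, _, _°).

Candidates: 28 free-cell centres × 16 headings = 448 poses. Raycast each; keep the one whose scan matches to 4 dp.
  (2.5, 4.5, 255°): beam 3 = 4.0415 ≠ 7.0000 ✗
  (3.5, 1.5, 150°): beam 1 = 1.5529 ≠ 1.0000 ✗
  (3.5, 4.5, 255°): beam 1 = 5.0000 ≠ 1.0000 ✗
  (2.5, 4.5, 210°): beam 1 = 4.6587 ≠ 1.0000 ✗
  …
  (4.5, 7.5, 195°): r_1=1.0000, r_2=1.7321, r_3=7.0000, r_4=0.5774 — all match ✓
Unique over the lattice → pose = (4.5, 7.5, 195°).

(x, y, θ) = (4.5, 7.5, 195°)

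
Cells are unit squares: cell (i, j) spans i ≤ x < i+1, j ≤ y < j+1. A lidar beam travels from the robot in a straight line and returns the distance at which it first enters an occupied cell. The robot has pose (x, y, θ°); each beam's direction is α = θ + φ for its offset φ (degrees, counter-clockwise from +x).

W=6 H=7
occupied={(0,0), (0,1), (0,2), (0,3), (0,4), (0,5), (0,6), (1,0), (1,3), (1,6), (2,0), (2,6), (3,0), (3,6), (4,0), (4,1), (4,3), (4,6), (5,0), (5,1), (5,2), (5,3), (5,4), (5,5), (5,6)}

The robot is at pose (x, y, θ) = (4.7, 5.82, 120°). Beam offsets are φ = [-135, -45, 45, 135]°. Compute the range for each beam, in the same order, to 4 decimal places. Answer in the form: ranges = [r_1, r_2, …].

beam 1: φ=-135°, α=345°
  dir = (cos 345°, sin 345°) = (0.9659, -0.2588); from cell (4,5)
  next x-line at t=0.3106, next y-line at t=3.1682; Δt_x=1.0353, Δt_y=3.8637
    x: enter (5,5) at t=0.3106 ← occupied
  → r_1 = 0.3106
beam 2: φ=-45°, α=75°
  dir = (cos 75°, sin 75°) = (0.2588, 0.9659); from cell (4,5)
  next x-line at t=1.1591, next y-line at t=0.1863; Δt_x=3.8637, Δt_y=1.0353
    y: enter (4,6) at t=0.1863 ← occupied
  → r_2 = 0.1863
beam 3: φ=45°, α=165°
  dir = (cos 165°, sin 165°) = (-0.9659, 0.2588); from cell (4,5)
  next x-line at t=0.7247, next y-line at t=0.6955; Δt_x=1.0353, Δt_y=3.8637
    y: enter (4,6) at t=0.6955 ← occupied
  → r_3 = 0.6955
beam 4: φ=135°, α=255°
  dir = (cos 255°, sin 255°) = (-0.2588, -0.9659); from cell (4,5)
  next x-line at t=2.7046, next y-line at t=0.8489; Δt_x=3.8637, Δt_y=1.0353
    y: enter (4,4) at t=0.8489
    y: enter (4,3) at t=1.8842 ← occupied
  → r_4 = 1.8842

ranges = [0.3106, 0.1863, 0.6955, 1.8842]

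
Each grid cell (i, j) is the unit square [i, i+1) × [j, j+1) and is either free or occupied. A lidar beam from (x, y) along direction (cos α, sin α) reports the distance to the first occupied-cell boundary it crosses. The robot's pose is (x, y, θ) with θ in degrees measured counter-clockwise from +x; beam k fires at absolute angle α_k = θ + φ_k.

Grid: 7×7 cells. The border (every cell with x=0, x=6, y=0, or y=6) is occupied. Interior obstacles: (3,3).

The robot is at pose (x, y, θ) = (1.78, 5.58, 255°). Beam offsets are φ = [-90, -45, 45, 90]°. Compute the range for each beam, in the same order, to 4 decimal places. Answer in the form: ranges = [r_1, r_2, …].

ranges = [0.8075, 0.9007, 2.4400, 4.3689]

beam 1: φ=-90°, α=165°
  d=(-0.9659,0.2588)  start (1,5)  tX=0.8075 tY=1.6228  stride 1/|dx|=1.0353 1/|dy|=3.8637
    cross x-line → (0,5), t=0.8075 (wall)
  → r_1 = 0.8075
beam 2: φ=-45°, α=210°
  d=(-0.8660,-0.5000)  start (1,5)  tX=0.9007 tY=1.1600  stride 1/|dx|=1.1547 1/|dy|=2.0000
    cross x-line → (0,5), t=0.9007 (wall)
  → r_2 = 0.9007
beam 3: φ=45°, α=300°
  d=(0.5000,-0.8660)  start (1,5)  tX=0.4400 tY=0.6697  stride 1/|dx|=2.0000 1/|dy|=1.1547
    cross x-line → (2,5), t=0.4400
    cross y-line → (2,4), t=0.6697
    cross y-line → (2,3), t=1.8244
    cross x-line → (3,3), t=2.4400 (wall)
  → r_3 = 2.4400
beam 4: φ=90°, α=345°
  d=(0.9659,-0.2588)  start (1,5)  tX=0.2278 tY=2.2409  stride 1/|dx|=1.0353 1/|dy|=3.8637
    cross x-line → (2,5), t=0.2278
    cross x-line → (3,5), t=1.2630
    cross y-line → (3,4), t=2.2409
    cross x-line → (4,4), t=2.2983
    cross x-line → (5,4), t=3.3336
    cross x-line → (6,4), t=4.3689 (wall)
  → r_4 = 4.3689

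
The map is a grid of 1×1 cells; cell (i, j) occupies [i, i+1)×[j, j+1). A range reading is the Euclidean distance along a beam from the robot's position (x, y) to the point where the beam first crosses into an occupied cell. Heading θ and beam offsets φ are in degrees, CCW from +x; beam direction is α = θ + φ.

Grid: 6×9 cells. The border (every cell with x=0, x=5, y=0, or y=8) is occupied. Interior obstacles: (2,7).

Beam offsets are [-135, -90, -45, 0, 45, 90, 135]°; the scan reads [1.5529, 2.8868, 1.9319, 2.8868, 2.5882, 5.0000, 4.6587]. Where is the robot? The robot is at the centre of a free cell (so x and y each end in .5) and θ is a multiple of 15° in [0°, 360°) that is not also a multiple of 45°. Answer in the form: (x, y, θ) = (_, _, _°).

(x, y, θ) = (3.5, 5.5, 150°)

Candidates: 27 free-cell centres × 16 headings = 432 poses. Raycast each; keep the one whose scan matches to 4 dp.
  (4.5, 5.5, 120°): beam 1 = 0.5176 ≠ 1.5529 ✗
  (1.5, 5.5, 105°): beam 1 = 4.0415 ≠ 1.5529 ✗
  (3.5, 5.5, 120°): beam 2 = 1.7321 ≠ 2.8868 ✗
  …
  (3.5, 5.5, 150°): r_1=1.5529, r_2=2.8868, r_3=1.9319, r_4=2.8868, r_5=2.5882, r_6=5.0000, r_7=4.6587 — all match ✓
Unique over the lattice → pose = (3.5, 5.5, 150°).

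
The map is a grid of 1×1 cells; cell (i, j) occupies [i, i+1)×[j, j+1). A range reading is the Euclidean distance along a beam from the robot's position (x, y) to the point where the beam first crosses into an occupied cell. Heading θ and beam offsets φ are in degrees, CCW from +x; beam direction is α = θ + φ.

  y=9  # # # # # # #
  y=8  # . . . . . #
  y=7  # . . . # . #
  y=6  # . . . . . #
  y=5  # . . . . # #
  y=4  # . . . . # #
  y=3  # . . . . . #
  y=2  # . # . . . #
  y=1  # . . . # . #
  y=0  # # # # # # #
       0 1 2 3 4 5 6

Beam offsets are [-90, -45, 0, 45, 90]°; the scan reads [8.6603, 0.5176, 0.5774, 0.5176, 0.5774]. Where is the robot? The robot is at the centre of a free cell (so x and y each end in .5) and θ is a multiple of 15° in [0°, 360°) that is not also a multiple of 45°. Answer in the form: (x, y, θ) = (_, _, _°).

The pose lattice has 35·16 = 560 candidates. Test each by forward raycasting.
  (5.5, 6.5, 285°): beam 1 = 4.6587 ≠ 8.6603 ✗
  (5.5, 3.5, 165°): beam 1 = 0.5176 ≠ 8.6603 ✗
  (4.5, 3.5, 255°): beam 1 = 3.6235 ≠ 8.6603 ✗
  (2.5, 5.5, 15°): beam 1 = 4.6587 ≠ 8.6603 ✗
  (5.5, 8.5, 165°): beam 1 = 0.5176 ≠ 8.6603 ✗
  …
  (5.5, 1.5, 210°): r_1=8.6603, r_2=0.5176, r_3=0.5774, r_4=0.5176, r_5=0.5774 — all match ✓
Unique over the lattice → pose = (5.5, 1.5, 210°).

(x, y, θ) = (5.5, 1.5, 210°)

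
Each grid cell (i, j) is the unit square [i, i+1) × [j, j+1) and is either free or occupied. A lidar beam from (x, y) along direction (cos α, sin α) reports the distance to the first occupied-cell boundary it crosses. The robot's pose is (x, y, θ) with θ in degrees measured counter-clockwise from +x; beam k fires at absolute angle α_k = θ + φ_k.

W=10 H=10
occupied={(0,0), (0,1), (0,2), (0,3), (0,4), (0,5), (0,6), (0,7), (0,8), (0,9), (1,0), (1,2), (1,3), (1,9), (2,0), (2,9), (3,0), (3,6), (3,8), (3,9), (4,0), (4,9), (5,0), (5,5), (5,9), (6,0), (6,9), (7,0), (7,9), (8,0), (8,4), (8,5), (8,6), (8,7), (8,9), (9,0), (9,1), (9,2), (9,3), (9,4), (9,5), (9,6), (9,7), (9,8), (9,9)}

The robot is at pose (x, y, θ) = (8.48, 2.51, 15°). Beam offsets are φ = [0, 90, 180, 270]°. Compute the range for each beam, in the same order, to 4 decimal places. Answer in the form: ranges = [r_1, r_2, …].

ranges = [0.5383, 1.5426, 5.8342, 1.5633]

beam 1: φ=0°, α=15°
  direction (0.9659, 0.2588); cell (8,2); t to first gridline: x 0.5383, y 1.8932 (then +1.0353 / +3.8637)
    (9,2) via x @ 0.5383  # hit
  → r_1 = 0.5383
beam 2: φ=90°, α=105°
  direction (-0.2588, 0.9659); cell (8,2); t to first gridline: x 1.8546, y 0.5073 (then +3.8637 / +1.0353)
    (8,3) via y @ 0.5073
    (8,4) via y @ 1.5426  # hit
  → r_2 = 1.5426
beam 3: φ=180°, α=195°
  direction (-0.9659, -0.2588); cell (8,2); t to first gridline: x 0.4969, y 1.9705 (then +1.0353 / +3.8637)
    (7,2) via x @ 0.4969
    (6,2) via x @ 1.5322
    (6,1) via y @ 1.9705
    (5,1) via x @ 2.5675
    (4,1) via x @ 3.6028
    (3,1) via x @ 4.6380
    (2,1) via x @ 5.6733
    (2,0) via y @ 5.8342  # hit
  → r_3 = 5.8342
beam 4: φ=270°, α=285°
  direction (0.2588, -0.9659); cell (8,2); t to first gridline: x 2.0091, y 0.5280 (then +3.8637 / +1.0353)
    (8,1) via y @ 0.5280
    (8,0) via y @ 1.5633  # hit
  → r_4 = 1.5633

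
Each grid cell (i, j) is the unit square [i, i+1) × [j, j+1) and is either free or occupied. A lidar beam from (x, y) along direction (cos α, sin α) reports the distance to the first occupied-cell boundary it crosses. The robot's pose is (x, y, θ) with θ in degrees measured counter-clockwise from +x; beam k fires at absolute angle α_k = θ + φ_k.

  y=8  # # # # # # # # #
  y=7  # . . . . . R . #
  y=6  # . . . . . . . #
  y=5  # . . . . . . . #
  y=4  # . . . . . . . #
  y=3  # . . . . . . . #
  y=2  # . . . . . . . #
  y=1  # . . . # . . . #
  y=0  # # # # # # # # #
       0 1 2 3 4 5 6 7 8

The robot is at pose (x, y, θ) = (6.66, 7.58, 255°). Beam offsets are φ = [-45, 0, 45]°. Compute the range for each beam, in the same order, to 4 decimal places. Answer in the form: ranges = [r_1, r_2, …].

ranges = [6.5356, 6.4137, 2.6800]

beam 1: φ=-45°, α=210°
  cosα=-0.8660 sinα=-0.5000 | (6,7) | tMaxX 0.7621 tMaxY 1.1600 | tΔX 1.1547 tΔY 2.0000
    t=0.7621 [x] (5,7)
    t=1.1600 [y] (5,6)
    t=1.9168 [x] (4,6)
    t=3.0715 [x] (3,6)
    t=3.1600 [y] (3,5)
    t=4.2262 [x] (2,5)
    t=5.1600 [y] (2,4)
    t=5.3809 [x] (1,4)
    t=6.5356 [x] (0,4) — stop
  → r_1 = 6.5356
beam 2: φ=0°, α=255°
  cosα=-0.2588 sinα=-0.9659 | (6,7) | tMaxX 2.5500 tMaxY 0.6005 | tΔX 3.8637 tΔY 1.0353
    t=0.6005 [y] (6,6)
    t=1.6357 [y] (6,5)
    t=2.5500 [x] (5,5)
    t=2.6710 [y] (5,4)
    t=3.7063 [y] (5,3)
    t=4.7416 [y] (5,2)
    t=5.7768 [y] (5,1)
    t=6.4137 [x] (4,1) — stop
  → r_2 = 6.4137
beam 3: φ=45°, α=300°
  cosα=0.5000 sinα=-0.8660 | (6,7) | tMaxX 0.6800 tMaxY 0.6697 | tΔX 2.0000 tΔY 1.1547
    t=0.6697 [y] (6,6)
    t=0.6800 [x] (7,6)
    t=1.8244 [y] (7,5)
    t=2.6800 [x] (8,5) — stop
  → r_3 = 2.6800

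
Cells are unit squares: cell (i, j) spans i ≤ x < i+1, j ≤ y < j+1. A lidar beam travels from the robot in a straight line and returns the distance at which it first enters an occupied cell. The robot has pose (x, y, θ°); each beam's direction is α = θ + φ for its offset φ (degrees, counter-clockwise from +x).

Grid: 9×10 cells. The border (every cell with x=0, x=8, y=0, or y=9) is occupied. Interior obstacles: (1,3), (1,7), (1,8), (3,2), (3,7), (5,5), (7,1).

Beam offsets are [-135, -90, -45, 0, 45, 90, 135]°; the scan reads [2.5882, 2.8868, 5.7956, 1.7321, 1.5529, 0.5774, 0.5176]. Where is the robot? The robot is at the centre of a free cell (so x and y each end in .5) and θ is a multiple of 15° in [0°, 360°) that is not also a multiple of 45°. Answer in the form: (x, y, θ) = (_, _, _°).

(x, y, θ) = (6.5, 8.5, 330°)

The pose lattice has 49·16 = 784 candidates. Test each by forward raycasting.
  (5.5, 7.5, 60°): beam 1 = 1.5529 ≠ 2.5882 ✗
  (6.5, 5.5, 255°): beam 1 = 4.0415 ≠ 2.5882 ✗
  (5.5, 8.5, 165°): beam 1 = 1.0000 ≠ 2.5882 ✗
  (6.5, 5.5, 75°): beam 1 = 3.0000 ≠ 2.5882 ✗
  (3.5, 6.5, 105°): beam 1 = 1.7321 ≠ 2.5882 ✗
  …
  (6.5, 8.5, 330°): r_1=2.5882, r_2=2.8868, r_3=5.7956, r_4=1.7321, r_5=1.5529, r_6=0.5774, r_7=0.5176 — all match ✓
Only this pose fits every beam.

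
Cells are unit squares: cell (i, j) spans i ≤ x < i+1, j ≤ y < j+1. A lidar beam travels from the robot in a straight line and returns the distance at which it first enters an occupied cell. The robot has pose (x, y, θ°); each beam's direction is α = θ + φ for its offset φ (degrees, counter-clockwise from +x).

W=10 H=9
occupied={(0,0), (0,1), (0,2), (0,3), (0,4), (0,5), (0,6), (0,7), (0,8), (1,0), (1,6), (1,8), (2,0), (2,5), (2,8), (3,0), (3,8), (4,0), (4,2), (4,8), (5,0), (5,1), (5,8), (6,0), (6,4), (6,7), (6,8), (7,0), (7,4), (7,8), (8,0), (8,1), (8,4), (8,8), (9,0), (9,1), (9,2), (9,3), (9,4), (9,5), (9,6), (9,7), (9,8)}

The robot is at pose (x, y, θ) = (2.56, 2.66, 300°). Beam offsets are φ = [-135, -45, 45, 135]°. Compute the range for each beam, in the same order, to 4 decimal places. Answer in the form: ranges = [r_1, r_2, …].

ranges = [1.6150, 1.7186, 1.4908, 5.5284]

beam 1: φ=-135°, α=165°
  cosα=-0.9659 sinα=0.2588 | (2,2) | tMaxX 0.5798 tMaxY 1.3137 | tΔX 1.0353 tΔY 3.8637
    t=0.5798 [x] (1,2)
    t=1.3137 [y] (1,3)
    t=1.6150 [x] (0,3) — stop
  → r_1 = 1.6150
beam 2: φ=-45°, α=255°
  cosα=-0.2588 sinα=-0.9659 | (2,2) | tMaxX 2.1637 tMaxY 0.6833 | tΔX 3.8637 tΔY 1.0353
    t=0.6833 [y] (2,1)
    t=1.7186 [y] (2,0) — stop
  → r_2 = 1.7186
beam 3: φ=45°, α=345°
  cosα=0.9659 sinα=-0.2588 | (2,2) | tMaxX 0.4555 tMaxY 2.5500 | tΔX 1.0353 tΔY 3.8637
    t=0.4555 [x] (3,2)
    t=1.4908 [x] (4,2) — stop
  → r_3 = 1.4908
beam 4: φ=135°, α=75°
  cosα=0.2588 sinα=0.9659 | (2,2) | tMaxX 1.7000 tMaxY 0.3520 | tΔX 3.8637 tΔY 1.0353
    t=0.3520 [y] (2,3)
    t=1.3873 [y] (2,4)
    t=1.7000 [x] (3,4)
    t=2.4225 [y] (3,5)
    t=3.4578 [y] (3,6)
    t=4.4931 [y] (3,7)
    t=5.5284 [y] (3,8) — stop
  → r_4 = 5.5284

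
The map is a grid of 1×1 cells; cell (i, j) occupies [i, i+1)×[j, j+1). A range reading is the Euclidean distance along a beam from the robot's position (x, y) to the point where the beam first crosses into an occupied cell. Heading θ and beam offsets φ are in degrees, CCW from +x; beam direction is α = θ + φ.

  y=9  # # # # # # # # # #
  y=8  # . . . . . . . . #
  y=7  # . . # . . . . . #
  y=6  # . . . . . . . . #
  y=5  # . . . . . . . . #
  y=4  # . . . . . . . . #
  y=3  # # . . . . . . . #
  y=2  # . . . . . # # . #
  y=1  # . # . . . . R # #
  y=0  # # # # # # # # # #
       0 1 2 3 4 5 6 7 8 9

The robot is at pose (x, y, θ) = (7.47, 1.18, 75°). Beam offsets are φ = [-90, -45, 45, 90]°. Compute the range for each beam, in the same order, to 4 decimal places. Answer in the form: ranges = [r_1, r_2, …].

ranges = [0.5487, 0.6120, 0.9469, 6.6982]

beam 1: φ=-90°, α=345°
  direction (0.9659, -0.2588); cell (7,1); t to first gridline: x 0.5487, y 0.6955 (then +1.0353 / +3.8637)
    (8,1) via x @ 0.5487  # hit
  → r_1 = 0.5487
beam 2: φ=-45°, α=30°
  direction (0.8660, 0.5000); cell (7,1); t to first gridline: x 0.6120, y 1.6400 (then +1.1547 / +2.0000)
    (8,1) via x @ 0.6120  # hit
  → r_2 = 0.6120
beam 3: φ=45°, α=120°
  direction (-0.5000, 0.8660); cell (7,1); t to first gridline: x 0.9400, y 0.9469 (then +2.0000 / +1.1547)
    (6,1) via x @ 0.9400
    (6,2) via y @ 0.9469  # hit
  → r_3 = 0.9469
beam 4: φ=90°, α=165°
  direction (-0.9659, 0.2588); cell (7,1); t to first gridline: x 0.4866, y 3.1682 (then +1.0353 / +3.8637)
    (6,1) via x @ 0.4866
    (5,1) via x @ 1.5219
    (4,1) via x @ 2.5571
    (4,2) via y @ 3.1682
    (3,2) via x @ 3.5924
    (2,2) via x @ 4.6277
    (1,2) via x @ 5.6630
    (0,2) via x @ 6.6982  # hit
  → r_4 = 6.6982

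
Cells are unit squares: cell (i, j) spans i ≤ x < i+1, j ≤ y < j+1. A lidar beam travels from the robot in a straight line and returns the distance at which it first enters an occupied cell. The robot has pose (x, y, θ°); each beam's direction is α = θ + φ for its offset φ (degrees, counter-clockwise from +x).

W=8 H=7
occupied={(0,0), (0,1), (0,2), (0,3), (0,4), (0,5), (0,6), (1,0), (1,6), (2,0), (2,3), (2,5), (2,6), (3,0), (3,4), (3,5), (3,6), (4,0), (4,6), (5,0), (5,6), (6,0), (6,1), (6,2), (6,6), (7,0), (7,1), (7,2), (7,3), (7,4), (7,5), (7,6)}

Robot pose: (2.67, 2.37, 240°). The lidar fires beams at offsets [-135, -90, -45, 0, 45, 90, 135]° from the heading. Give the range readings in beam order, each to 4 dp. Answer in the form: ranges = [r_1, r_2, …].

beam 1: φ=-135°, α=105°
  d=(-0.2588,0.9659)  start (2,2)  tX=2.5887 tY=0.6522  stride 1/|dx|=3.8637 1/|dy|=1.0353
    cross y-line → (2,3), t=0.6522 (wall)
  → r_1 = 0.6522
beam 2: φ=-90°, α=150°
  d=(-0.8660,0.5000)  start (2,2)  tX=0.7736 tY=1.2600  stride 1/|dx|=1.1547 1/|dy|=2.0000
    cross x-line → (1,2), t=0.7736
    cross y-line → (1,3), t=1.2600
    cross x-line → (0,3), t=1.9283 (wall)
  → r_2 = 1.9283
beam 3: φ=-45°, α=195°
  d=(-0.9659,-0.2588)  start (2,2)  tX=0.6936 tY=1.4296  stride 1/|dx|=1.0353 1/|dy|=3.8637
    cross x-line → (1,2), t=0.6936
    cross y-line → (1,1), t=1.4296
    cross x-line → (0,1), t=1.7289 (wall)
  → r_3 = 1.7289
beam 4: φ=0°, α=240°
  d=(-0.5000,-0.8660)  start (2,2)  tX=1.3400 tY=0.4272  stride 1/|dx|=2.0000 1/|dy|=1.1547
    cross y-line → (2,1), t=0.4272
    cross x-line → (1,1), t=1.3400
    cross y-line → (1,0), t=1.5819 (wall)
  → r_4 = 1.5819
beam 5: φ=45°, α=285°
  d=(0.2588,-0.9659)  start (2,2)  tX=1.2750 tY=0.3831  stride 1/|dx|=3.8637 1/|dy|=1.0353
    cross y-line → (2,1), t=0.3831
    cross x-line → (3,1), t=1.2750
    cross y-line → (3,0), t=1.4183 (wall)
  → r_5 = 1.4183
beam 6: φ=90°, α=330°
  d=(0.8660,-0.5000)  start (2,2)  tX=0.3811 tY=0.7400  stride 1/|dx|=1.1547 1/|dy|=2.0000
    cross x-line → (3,2), t=0.3811
    cross y-line → (3,1), t=0.7400
    cross x-line → (4,1), t=1.5358
    cross x-line → (5,1), t=2.6905
    cross y-line → (5,0), t=2.7400 (wall)
  → r_6 = 2.7400
beam 7: φ=135°, α=15°
  d=(0.9659,0.2588)  start (2,2)  tX=0.3416 tY=2.4341  stride 1/|dx|=1.0353 1/|dy|=3.8637
    cross x-line → (3,2), t=0.3416
    cross x-line → (4,2), t=1.3769
    cross x-line → (5,2), t=2.4122
    cross y-line → (5,3), t=2.4341
    cross x-line → (6,3), t=3.4475
    cross x-line → (7,3), t=4.4827 (wall)
  → r_7 = 4.4827

ranges = [0.6522, 1.9283, 1.7289, 1.5819, 1.4183, 2.7400, 4.4827]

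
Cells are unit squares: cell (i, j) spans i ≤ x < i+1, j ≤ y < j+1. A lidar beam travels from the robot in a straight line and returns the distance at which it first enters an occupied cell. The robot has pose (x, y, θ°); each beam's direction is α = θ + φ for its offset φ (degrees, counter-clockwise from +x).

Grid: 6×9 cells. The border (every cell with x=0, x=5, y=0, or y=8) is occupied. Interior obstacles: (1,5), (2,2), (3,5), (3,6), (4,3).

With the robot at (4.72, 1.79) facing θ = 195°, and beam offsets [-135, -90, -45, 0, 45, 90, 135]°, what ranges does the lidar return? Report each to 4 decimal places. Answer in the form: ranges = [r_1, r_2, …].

ranges = [0.5600, 1.2527, 1.9861, 3.0523, 0.9122, 0.8179, 0.3233]

beam 1: φ=-135°, α=60°
  direction (0.5000, 0.8660); cell (4,1); t to first gridline: x 0.5600, y 0.2425 (then +2.0000 / +1.1547)
    (4,2) via y @ 0.2425
    (5,2) via x @ 0.5600  # hit
  → r_1 = 0.5600
beam 2: φ=-90°, α=105°
  direction (-0.2588, 0.9659); cell (4,1); t to first gridline: x 2.7819, y 0.2174 (then +3.8637 / +1.0353)
    (4,2) via y @ 0.2174
    (4,3) via y @ 1.2527  # hit
  → r_2 = 1.2527
beam 3: φ=-45°, α=150°
  direction (-0.8660, 0.5000); cell (4,1); t to first gridline: x 0.8314, y 0.4200 (then +1.1547 / +2.0000)
    (4,2) via y @ 0.4200
    (3,2) via x @ 0.8314
    (2,2) via x @ 1.9861  # hit
  → r_3 = 1.9861
beam 4: φ=0°, α=195°
  direction (-0.9659, -0.2588); cell (4,1); t to first gridline: x 0.7454, y 3.0523 (then +1.0353 / +3.8637)
    (3,1) via x @ 0.7454
    (2,1) via x @ 1.7807
    (1,1) via x @ 2.8160
    (1,0) via y @ 3.0523  # hit
  → r_4 = 3.0523
beam 5: φ=45°, α=240°
  direction (-0.5000, -0.8660); cell (4,1); t to first gridline: x 1.4400, y 0.9122 (then +2.0000 / +1.1547)
    (4,0) via y @ 0.9122  # hit
  → r_5 = 0.9122
beam 6: φ=90°, α=285°
  direction (0.2588, -0.9659); cell (4,1); t to first gridline: x 1.0818, y 0.8179 (then +3.8637 / +1.0353)
    (4,0) via y @ 0.8179  # hit
  → r_6 = 0.8179
beam 7: φ=135°, α=330°
  direction (0.8660, -0.5000); cell (4,1); t to first gridline: x 0.3233, y 1.5800 (then +1.1547 / +2.0000)
    (5,1) via x @ 0.3233  # hit
  → r_7 = 0.3233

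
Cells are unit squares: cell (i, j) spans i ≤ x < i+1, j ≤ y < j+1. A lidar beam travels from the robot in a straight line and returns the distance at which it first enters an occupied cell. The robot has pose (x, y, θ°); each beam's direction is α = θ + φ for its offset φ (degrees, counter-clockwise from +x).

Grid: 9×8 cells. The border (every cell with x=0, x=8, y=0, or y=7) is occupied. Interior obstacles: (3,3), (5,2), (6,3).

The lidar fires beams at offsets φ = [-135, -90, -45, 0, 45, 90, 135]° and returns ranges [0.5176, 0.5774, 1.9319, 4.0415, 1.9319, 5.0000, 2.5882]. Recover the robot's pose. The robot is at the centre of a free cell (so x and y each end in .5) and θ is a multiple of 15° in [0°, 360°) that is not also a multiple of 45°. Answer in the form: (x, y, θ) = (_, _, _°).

(x, y, θ) = (1.5, 4.5, 300°)

The pose lattice has 39·16 = 624 candidates. Test each by forward raycasting.
  (3.5, 1.5, 240°): beam 1 = 1.5529 ≠ 0.5176 ✗
  (1.5, 3.5, 300°): beam 4 = 2.8868 ≠ 4.0415 ✗
  (4.5, 4.5, 255°): beam 1 = 2.8868 ≠ 0.5176 ✗
  (5.5, 4.5, 165°): beam 1 = 2.8868 ≠ 0.5176 ✗
  …
  (1.5, 4.5, 300°): r_1=0.5176, r_2=0.5774, r_3=1.9319, r_4=4.0415, r_5=1.9319, r_6=5.0000, r_7=2.5882 — all match ✓
Unique over the lattice → pose = (1.5, 4.5, 300°).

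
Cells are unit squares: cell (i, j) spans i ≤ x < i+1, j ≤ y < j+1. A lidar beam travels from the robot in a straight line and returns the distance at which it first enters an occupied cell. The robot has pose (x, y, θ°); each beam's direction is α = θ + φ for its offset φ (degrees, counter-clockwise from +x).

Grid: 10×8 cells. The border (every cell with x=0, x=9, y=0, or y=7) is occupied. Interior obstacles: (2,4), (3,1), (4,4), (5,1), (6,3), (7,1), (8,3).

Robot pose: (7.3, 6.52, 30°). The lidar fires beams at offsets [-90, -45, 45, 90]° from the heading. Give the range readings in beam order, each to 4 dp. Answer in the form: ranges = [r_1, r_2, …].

beam 1: φ=-90°, α=300°
  direction (0.5000, -0.8660); cell (7,6); t to first gridline: x 1.4000, y 0.6004 (then +2.0000 / +1.1547)
    (7,5) via y @ 0.6004
    (8,5) via x @ 1.4000
    (8,4) via y @ 1.7551
    (8,3) via y @ 2.9098  # hit
  → r_1 = 2.9098
beam 2: φ=-45°, α=345°
  direction (0.9659, -0.2588); cell (7,6); t to first gridline: x 0.7247, y 2.0091 (then +1.0353 / +3.8637)
    (8,6) via x @ 0.7247
    (9,6) via x @ 1.7600  # hit
  → r_2 = 1.7600
beam 3: φ=45°, α=75°
  direction (0.2588, 0.9659); cell (7,6); t to first gridline: x 2.7046, y 0.4969 (then +3.8637 / +1.0353)
    (7,7) via y @ 0.4969  # hit
  → r_3 = 0.4969
beam 4: φ=90°, α=120°
  direction (-0.5000, 0.8660); cell (7,6); t to first gridline: x 0.6000, y 0.5543 (then +2.0000 / +1.1547)
    (7,7) via y @ 0.5543  # hit
  → r_4 = 0.5543

ranges = [2.9098, 1.7600, 0.4969, 0.5543]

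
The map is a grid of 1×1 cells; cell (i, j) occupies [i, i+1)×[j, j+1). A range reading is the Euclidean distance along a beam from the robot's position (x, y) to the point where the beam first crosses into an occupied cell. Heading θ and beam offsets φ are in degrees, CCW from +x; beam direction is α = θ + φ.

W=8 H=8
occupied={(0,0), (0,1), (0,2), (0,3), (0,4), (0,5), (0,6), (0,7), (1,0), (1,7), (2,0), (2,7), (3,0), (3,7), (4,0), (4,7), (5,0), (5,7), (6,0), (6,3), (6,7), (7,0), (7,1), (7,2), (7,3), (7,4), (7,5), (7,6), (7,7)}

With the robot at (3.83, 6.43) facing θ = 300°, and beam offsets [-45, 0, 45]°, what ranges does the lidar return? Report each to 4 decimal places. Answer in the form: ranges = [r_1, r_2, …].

beam 1: φ=-45°, α=255°
  direction (-0.2588, -0.9659); cell (3,6); t to first gridline: x 3.2069, y 0.4452 (then +3.8637 / +1.0353)
    (3,5) via y @ 0.4452
    (3,4) via y @ 1.4804
    (3,3) via y @ 2.5157
    (2,3) via x @ 3.2069
    (2,2) via y @ 3.5510
    (2,1) via y @ 4.5863
    (2,0) via y @ 5.6215  # hit
  → r_1 = 5.6215
beam 2: φ=0°, α=300°
  direction (0.5000, -0.8660); cell (3,6); t to first gridline: x 0.3400, y 0.4965 (then +2.0000 / +1.1547)
    (4,6) via x @ 0.3400
    (4,5) via y @ 0.4965
    (4,4) via y @ 1.6512
    (5,4) via x @ 2.3400
    (5,3) via y @ 2.8059
    (5,2) via y @ 3.9606
    (6,2) via x @ 4.3400
    (6,1) via y @ 5.1153
    (6,0) via y @ 6.2700  # hit
  → r_2 = 6.2700
beam 3: φ=45°, α=345°
  direction (0.9659, -0.2588); cell (3,6); t to first gridline: x 0.1760, y 1.6614 (then +1.0353 / +3.8637)
    (4,6) via x @ 0.1760
    (5,6) via x @ 1.2113
    (5,5) via y @ 1.6614
    (6,5) via x @ 2.2465
    (7,5) via x @ 3.2818  # hit
  → r_3 = 3.2818

ranges = [5.6215, 6.2700, 3.2818]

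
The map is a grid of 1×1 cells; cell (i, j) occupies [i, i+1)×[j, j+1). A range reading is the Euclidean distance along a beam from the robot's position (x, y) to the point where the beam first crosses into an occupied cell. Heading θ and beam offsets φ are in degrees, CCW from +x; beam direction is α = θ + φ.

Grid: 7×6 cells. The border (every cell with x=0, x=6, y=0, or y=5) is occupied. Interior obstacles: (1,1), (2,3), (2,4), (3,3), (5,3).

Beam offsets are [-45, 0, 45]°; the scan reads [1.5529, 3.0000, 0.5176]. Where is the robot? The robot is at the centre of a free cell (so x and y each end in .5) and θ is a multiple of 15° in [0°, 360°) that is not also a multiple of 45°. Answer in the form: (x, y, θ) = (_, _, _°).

(x, y, θ) = (2.5, 1.5, 120°)

Candidates: 15 free-cell centres × 16 headings = 240 poses. Raycast each; keep the one whose scan matches to 4 dp.
  (2.5, 2.5, 300°): beam 2 = 1.7321 ≠ 3.0000 ✗
  (2.5, 2.5, 75°): beam 1 = 1.0000 ≠ 1.5529 ✗
  (2.5, 2.5, 255°): beam 1 = 1.0000 ≠ 1.5529 ✗
  (3.5, 4.5, 30°): beam 1 = 1.9319 ≠ 1.5529 ✗
  …
  (2.5, 1.5, 120°): r_1=1.5529, r_2=3.0000, r_3=0.5176 — all match ✓
Unique over the lattice → pose = (2.5, 1.5, 120°).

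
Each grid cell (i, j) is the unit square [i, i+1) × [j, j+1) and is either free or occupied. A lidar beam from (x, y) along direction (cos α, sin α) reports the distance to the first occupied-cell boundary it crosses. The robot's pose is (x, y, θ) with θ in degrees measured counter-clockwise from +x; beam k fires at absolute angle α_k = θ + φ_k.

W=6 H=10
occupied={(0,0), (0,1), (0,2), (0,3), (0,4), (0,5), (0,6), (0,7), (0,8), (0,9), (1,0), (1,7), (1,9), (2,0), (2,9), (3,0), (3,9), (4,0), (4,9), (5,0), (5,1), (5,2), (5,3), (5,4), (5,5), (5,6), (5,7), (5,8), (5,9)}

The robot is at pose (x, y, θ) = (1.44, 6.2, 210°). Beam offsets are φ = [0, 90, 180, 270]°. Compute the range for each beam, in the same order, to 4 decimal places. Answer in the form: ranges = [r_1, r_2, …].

ranges = [0.5081, 6.0044, 4.1107, 0.8800]

beam 1: φ=0°, α=210°
  dir = (cos 210°, sin 210°) = (-0.8660, -0.5000); from cell (1,6)
  next x-line at t=0.5081, next y-line at t=0.4000; Δt_x=1.1547, Δt_y=2.0000
    y: enter (1,5) at t=0.4000
    x: enter (0,5) at t=0.5081 ← occupied
  → r_1 = 0.5081
beam 2: φ=90°, α=300°
  dir = (cos 300°, sin 300°) = (0.5000, -0.8660); from cell (1,6)
  next x-line at t=1.1200, next y-line at t=0.2309; Δt_x=2.0000, Δt_y=1.1547
    y: enter (1,5) at t=0.2309
    x: enter (2,5) at t=1.1200
    y: enter (2,4) at t=1.3856
    y: enter (2,3) at t=2.5403
    x: enter (3,3) at t=3.1200
    y: enter (3,2) at t=3.6950
    y: enter (3,1) at t=4.8497
    x: enter (4,1) at t=5.1200
    y: enter (4,0) at t=6.0044 ← occupied
  → r_2 = 6.0044
beam 3: φ=180°, α=30°
  dir = (cos 30°, sin 30°) = (0.8660, 0.5000); from cell (1,6)
  next x-line at t=0.6466, next y-line at t=1.6000; Δt_x=1.1547, Δt_y=2.0000
    x: enter (2,6) at t=0.6466
    y: enter (2,7) at t=1.6000
    x: enter (3,7) at t=1.8013
    x: enter (4,7) at t=2.9560
    y: enter (4,8) at t=3.6000
    x: enter (5,8) at t=4.1107 ← occupied
  → r_3 = 4.1107
beam 4: φ=270°, α=120°
  dir = (cos 120°, sin 120°) = (-0.5000, 0.8660); from cell (1,6)
  next x-line at t=0.8800, next y-line at t=0.9238; Δt_x=2.0000, Δt_y=1.1547
    x: enter (0,6) at t=0.8800 ← occupied
  → r_4 = 0.8800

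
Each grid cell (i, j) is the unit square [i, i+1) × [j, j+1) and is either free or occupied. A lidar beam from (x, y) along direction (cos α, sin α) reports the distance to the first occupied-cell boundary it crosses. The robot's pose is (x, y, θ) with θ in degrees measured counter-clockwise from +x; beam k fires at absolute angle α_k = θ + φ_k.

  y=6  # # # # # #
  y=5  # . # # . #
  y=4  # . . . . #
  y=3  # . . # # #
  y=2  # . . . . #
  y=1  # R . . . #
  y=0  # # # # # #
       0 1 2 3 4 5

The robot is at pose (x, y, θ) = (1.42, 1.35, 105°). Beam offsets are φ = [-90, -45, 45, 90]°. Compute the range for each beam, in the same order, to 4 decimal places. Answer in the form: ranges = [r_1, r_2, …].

ranges = [3.7063, 4.2147, 0.4850, 0.4348]

beam 1: φ=-90°, α=15°
  d=(0.9659,0.2588)  start (1,1)  tX=0.6005 tY=2.5114  stride 1/|dx|=1.0353 1/|dy|=3.8637
    cross x-line → (2,1), t=0.6005
    cross x-line → (3,1), t=1.6357
    cross y-line → (3,2), t=2.5114
    cross x-line → (4,2), t=2.6710
    cross x-line → (5,2), t=3.7063 (wall)
  → r_1 = 3.7063
beam 2: φ=-45°, α=60°
  d=(0.5000,0.8660)  start (1,1)  tX=1.1600 tY=0.7506  stride 1/|dx|=2.0000 1/|dy|=1.1547
    cross y-line → (1,2), t=0.7506
    cross x-line → (2,2), t=1.1600
    cross y-line → (2,3), t=1.9053
    cross y-line → (2,4), t=3.0600
    cross x-line → (3,4), t=3.1600
    cross y-line → (3,5), t=4.2147 (wall)
  → r_2 = 4.2147
beam 3: φ=45°, α=150°
  d=(-0.8660,0.5000)  start (1,1)  tX=0.4850 tY=1.3000  stride 1/|dx|=1.1547 1/|dy|=2.0000
    cross x-line → (0,1), t=0.4850 (wall)
  → r_3 = 0.4850
beam 4: φ=90°, α=195°
  d=(-0.9659,-0.2588)  start (1,1)  tX=0.4348 tY=1.3523  stride 1/|dx|=1.0353 1/|dy|=3.8637
    cross x-line → (0,1), t=0.4348 (wall)
  → r_4 = 0.4348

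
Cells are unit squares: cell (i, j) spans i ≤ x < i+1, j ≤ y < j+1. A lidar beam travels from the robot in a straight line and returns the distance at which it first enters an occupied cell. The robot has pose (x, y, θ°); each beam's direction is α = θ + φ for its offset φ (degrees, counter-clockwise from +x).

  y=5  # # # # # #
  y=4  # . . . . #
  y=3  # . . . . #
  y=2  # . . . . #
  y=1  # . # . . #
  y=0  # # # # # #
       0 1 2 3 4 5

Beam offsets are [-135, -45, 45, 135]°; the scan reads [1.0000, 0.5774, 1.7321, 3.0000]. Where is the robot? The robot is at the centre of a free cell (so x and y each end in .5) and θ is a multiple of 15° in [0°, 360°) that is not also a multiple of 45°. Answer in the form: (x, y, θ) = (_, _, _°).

Candidates: 15 free-cell centres × 16 headings = 240 poses. Raycast each; keep the one whose scan matches to 4 dp.
  (4.5, 2.5, 285°): beam 1 = 4.0415 ≠ 1.0000 ✗
  (1.5, 3.5, 240°): beam 1 = 1.5529 ≠ 1.0000 ✗
  (4.5, 1.5, 240°): beam 1 = 3.6235 ≠ 1.0000 ✗
  …
  (1.5, 3.5, 255°): r_1=1.0000, r_2=0.5774, r_3=1.7321, r_4=3.0000 — all match ✓
Only this pose fits every beam.

(x, y, θ) = (1.5, 3.5, 255°)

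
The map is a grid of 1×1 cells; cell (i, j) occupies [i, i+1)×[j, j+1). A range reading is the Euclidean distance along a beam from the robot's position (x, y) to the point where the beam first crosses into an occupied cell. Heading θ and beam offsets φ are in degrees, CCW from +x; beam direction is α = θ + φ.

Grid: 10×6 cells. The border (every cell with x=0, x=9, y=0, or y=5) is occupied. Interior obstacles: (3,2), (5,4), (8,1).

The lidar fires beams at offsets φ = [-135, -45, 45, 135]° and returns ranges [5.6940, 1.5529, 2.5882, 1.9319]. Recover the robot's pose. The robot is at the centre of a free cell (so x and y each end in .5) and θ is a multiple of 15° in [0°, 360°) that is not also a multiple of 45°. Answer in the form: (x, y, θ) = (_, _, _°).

(x, y, θ) = (6.5, 2.5, 330°)

Enumerate (i+0.5, j+0.5, θ) over the 29 free cells and 16 admissible headings. For each, cast all 4 beams and compare to the given ranges.
  (8.5, 4.5, 15°): beam 1 = 4.0415 ≠ 5.6940 ✗
  (6.5, 2.5, 75°): beam 1 = 1.7321 ≠ 5.6940 ✗
  (2.5, 1.5, 75°): beam 1 = 0.5774 ≠ 5.6940 ✗
  (1.5, 4.5, 210°): beam 1 = 0.5176 ≠ 5.6940 ✗
  (7.5, 3.5, 150°): beam 1 = 1.5529 ≠ 5.6940 ✗
  …
  (6.5, 2.5, 330°): r_1=5.6940, r_2=1.5529, r_3=2.5882, r_4=1.9319 — all match ✓
Only this pose fits every beam.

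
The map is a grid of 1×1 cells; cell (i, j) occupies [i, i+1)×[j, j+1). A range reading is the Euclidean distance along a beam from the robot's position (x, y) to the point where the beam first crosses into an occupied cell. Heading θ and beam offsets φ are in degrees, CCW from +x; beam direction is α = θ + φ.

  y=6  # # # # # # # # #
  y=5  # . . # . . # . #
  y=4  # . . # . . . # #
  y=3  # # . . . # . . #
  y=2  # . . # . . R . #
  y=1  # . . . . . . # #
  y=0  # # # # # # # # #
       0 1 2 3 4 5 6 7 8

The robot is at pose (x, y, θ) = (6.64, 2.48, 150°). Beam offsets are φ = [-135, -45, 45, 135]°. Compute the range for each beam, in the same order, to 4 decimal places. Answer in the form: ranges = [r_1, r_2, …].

ranges = [1.4080, 3.6442, 5.7183, 1.3909]

beam 1: φ=-135°, α=15°
  cosα=0.9659 sinα=0.2588 | (6,2) | tMaxX 0.3727 tMaxY 2.0091 | tΔX 1.0353 tΔY 3.8637
    t=0.3727 [x] (7,2)
    t=1.4080 [x] (8,2) — stop
  → r_1 = 1.4080
beam 2: φ=-45°, α=105°
  cosα=-0.2588 sinα=0.9659 | (6,2) | tMaxX 2.4728 tMaxY 0.5383 | tΔX 3.8637 tΔY 1.0353
    t=0.5383 [y] (6,3)
    t=1.5736 [y] (6,4)
    t=2.4728 [x] (5,4)
    t=2.6089 [y] (5,5)
    t=3.6442 [y] (5,6) — stop
  → r_2 = 3.6442
beam 3: φ=45°, α=195°
  cosα=-0.9659 sinα=-0.2588 | (6,2) | tMaxX 0.6626 tMaxY 1.8546 | tΔX 1.0353 tΔY 3.8637
    t=0.6626 [x] (5,2)
    t=1.6979 [x] (4,2)
    t=1.8546 [y] (4,1)
    t=2.7331 [x] (3,1)
    t=3.7684 [x] (2,1)
    t=4.8037 [x] (1,1)
    t=5.7183 [y] (1,0) — stop
  → r_3 = 5.7183
beam 4: φ=135°, α=285°
  cosα=0.2588 sinα=-0.9659 | (6,2) | tMaxX 1.3909 tMaxY 0.4969 | tΔX 3.8637 tΔY 1.0353
    t=0.4969 [y] (6,1)
    t=1.3909 [x] (7,1) — stop
  → r_4 = 1.3909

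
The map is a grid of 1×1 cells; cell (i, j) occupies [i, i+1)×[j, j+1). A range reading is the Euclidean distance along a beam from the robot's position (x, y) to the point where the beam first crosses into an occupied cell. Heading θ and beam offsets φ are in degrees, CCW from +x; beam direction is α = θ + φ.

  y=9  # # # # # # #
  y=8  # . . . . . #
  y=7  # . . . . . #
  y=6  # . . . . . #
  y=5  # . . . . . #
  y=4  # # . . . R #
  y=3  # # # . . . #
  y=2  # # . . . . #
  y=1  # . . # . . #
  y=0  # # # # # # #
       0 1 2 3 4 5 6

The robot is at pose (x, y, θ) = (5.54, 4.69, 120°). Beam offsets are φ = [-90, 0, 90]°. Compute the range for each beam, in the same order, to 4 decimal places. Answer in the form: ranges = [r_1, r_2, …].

beam 1: φ=-90°, α=30°
  dir = (cos 30°, sin 30°) = (0.8660, 0.5000); from cell (5,4)
  next x-line at t=0.5312, next y-line at t=0.6200; Δt_x=1.1547, Δt_y=2.0000
    x: enter (6,4) at t=0.5312 ← occupied
  → r_1 = 0.5312
beam 2: φ=0°, α=120°
  dir = (cos 120°, sin 120°) = (-0.5000, 0.8660); from cell (5,4)
  next x-line at t=1.0800, next y-line at t=0.3580; Δt_x=2.0000, Δt_y=1.1547
    y: enter (5,5) at t=0.3580
    x: enter (4,5) at t=1.0800
    y: enter (4,6) at t=1.5127
    y: enter (4,7) at t=2.6674
    x: enter (3,7) at t=3.0800
    y: enter (3,8) at t=3.8221
    y: enter (3,9) at t=4.9768 ← occupied
  → r_2 = 4.9768
beam 3: φ=90°, α=210°
  dir = (cos 210°, sin 210°) = (-0.8660, -0.5000); from cell (5,4)
  next x-line at t=0.6235, next y-line at t=1.3800; Δt_x=1.1547, Δt_y=2.0000
    x: enter (4,4) at t=0.6235
    y: enter (4,3) at t=1.3800
    x: enter (3,3) at t=1.7782
    x: enter (2,3) at t=2.9329 ← occupied
  → r_3 = 2.9329

ranges = [0.5312, 4.9768, 2.9329]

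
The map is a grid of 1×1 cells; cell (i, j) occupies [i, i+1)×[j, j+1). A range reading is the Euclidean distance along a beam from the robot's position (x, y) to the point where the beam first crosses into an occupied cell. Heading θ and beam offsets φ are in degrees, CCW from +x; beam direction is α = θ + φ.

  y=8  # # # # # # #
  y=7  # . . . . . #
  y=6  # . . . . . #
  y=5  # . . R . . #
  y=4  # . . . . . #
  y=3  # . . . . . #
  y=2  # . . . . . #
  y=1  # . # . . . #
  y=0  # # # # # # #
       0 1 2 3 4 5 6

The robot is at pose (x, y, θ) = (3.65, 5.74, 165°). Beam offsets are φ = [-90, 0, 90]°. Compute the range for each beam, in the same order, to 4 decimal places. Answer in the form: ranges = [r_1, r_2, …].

beam 1: φ=-90°, α=75°
  dir = (cos 75°, sin 75°) = (0.2588, 0.9659); from cell (3,5)
  next x-line at t=1.3523, next y-line at t=0.2692; Δt_x=3.8637, Δt_y=1.0353
    y: enter (3,6) at t=0.2692
    y: enter (3,7) at t=1.3044
    x: enter (4,7) at t=1.3523
    y: enter (4,8) at t=2.3397 ← occupied
  → r_1 = 2.3397
beam 2: φ=0°, α=165°
  dir = (cos 165°, sin 165°) = (-0.9659, 0.2588); from cell (3,5)
  next x-line at t=0.6729, next y-line at t=1.0046; Δt_x=1.0353, Δt_y=3.8637
    x: enter (2,5) at t=0.6729
    y: enter (2,6) at t=1.0046
    x: enter (1,6) at t=1.7082
    x: enter (0,6) at t=2.7435 ← occupied
  → r_2 = 2.7435
beam 3: φ=90°, α=255°
  dir = (cos 255°, sin 255°) = (-0.2588, -0.9659); from cell (3,5)
  next x-line at t=2.5114, next y-line at t=0.7661; Δt_x=3.8637, Δt_y=1.0353
    y: enter (3,4) at t=0.7661
    y: enter (3,3) at t=1.8014
    x: enter (2,3) at t=2.5114
    y: enter (2,2) at t=2.8367
    y: enter (2,1) at t=3.8719 ← occupied
  → r_3 = 3.8719

ranges = [2.3397, 2.7435, 3.8719]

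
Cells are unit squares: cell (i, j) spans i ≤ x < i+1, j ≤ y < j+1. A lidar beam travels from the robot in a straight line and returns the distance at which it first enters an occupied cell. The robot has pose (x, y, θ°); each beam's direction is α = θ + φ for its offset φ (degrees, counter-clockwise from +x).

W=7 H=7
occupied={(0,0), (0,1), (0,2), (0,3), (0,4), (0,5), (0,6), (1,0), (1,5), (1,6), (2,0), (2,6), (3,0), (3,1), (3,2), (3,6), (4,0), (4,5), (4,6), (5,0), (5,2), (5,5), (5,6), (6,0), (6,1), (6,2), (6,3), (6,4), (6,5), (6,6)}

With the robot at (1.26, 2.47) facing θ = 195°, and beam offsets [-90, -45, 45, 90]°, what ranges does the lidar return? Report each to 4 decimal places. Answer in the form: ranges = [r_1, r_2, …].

beam 1: φ=-90°, α=105°
  d=(-0.2588,0.9659)  start (1,2)  tX=1.0046 tY=0.5487  stride 1/|dx|=3.8637 1/|dy|=1.0353
    cross y-line → (1,3), t=0.5487
    cross x-line → (0,3), t=1.0046 (wall)
  → r_1 = 1.0046
beam 2: φ=-45°, α=150°
  d=(-0.8660,0.5000)  start (1,2)  tX=0.3002 tY=1.0600  stride 1/|dx|=1.1547 1/|dy|=2.0000
    cross x-line → (0,2), t=0.3002 (wall)
  → r_2 = 0.3002
beam 3: φ=45°, α=240°
  d=(-0.5000,-0.8660)  start (1,2)  tX=0.5200 tY=0.5427  stride 1/|dx|=2.0000 1/|dy|=1.1547
    cross x-line → (0,2), t=0.5200 (wall)
  → r_3 = 0.5200
beam 4: φ=90°, α=285°
  d=(0.2588,-0.9659)  start (1,2)  tX=2.8591 tY=0.4866  stride 1/|dx|=3.8637 1/|dy|=1.0353
    cross y-line → (1,1), t=0.4866
    cross y-line → (1,0), t=1.5219 (wall)
  → r_4 = 1.5219

ranges = [1.0046, 0.3002, 0.5200, 1.5219]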